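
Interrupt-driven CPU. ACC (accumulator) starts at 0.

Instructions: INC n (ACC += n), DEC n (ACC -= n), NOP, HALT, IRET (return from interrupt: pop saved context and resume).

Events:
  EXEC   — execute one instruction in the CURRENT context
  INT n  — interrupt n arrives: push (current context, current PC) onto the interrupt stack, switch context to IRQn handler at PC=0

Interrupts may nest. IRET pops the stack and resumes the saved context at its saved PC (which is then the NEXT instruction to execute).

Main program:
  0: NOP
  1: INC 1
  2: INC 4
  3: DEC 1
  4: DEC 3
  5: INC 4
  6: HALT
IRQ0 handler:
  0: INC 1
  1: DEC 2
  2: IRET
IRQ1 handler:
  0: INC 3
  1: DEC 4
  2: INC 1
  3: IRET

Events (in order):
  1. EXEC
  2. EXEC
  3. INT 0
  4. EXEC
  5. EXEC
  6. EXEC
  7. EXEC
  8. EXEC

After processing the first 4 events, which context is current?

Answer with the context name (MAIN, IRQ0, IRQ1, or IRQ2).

Event 1 (EXEC): [MAIN] PC=0: NOP
Event 2 (EXEC): [MAIN] PC=1: INC 1 -> ACC=1
Event 3 (INT 0): INT 0 arrives: push (MAIN, PC=2), enter IRQ0 at PC=0 (depth now 1)
Event 4 (EXEC): [IRQ0] PC=0: INC 1 -> ACC=2

Answer: IRQ0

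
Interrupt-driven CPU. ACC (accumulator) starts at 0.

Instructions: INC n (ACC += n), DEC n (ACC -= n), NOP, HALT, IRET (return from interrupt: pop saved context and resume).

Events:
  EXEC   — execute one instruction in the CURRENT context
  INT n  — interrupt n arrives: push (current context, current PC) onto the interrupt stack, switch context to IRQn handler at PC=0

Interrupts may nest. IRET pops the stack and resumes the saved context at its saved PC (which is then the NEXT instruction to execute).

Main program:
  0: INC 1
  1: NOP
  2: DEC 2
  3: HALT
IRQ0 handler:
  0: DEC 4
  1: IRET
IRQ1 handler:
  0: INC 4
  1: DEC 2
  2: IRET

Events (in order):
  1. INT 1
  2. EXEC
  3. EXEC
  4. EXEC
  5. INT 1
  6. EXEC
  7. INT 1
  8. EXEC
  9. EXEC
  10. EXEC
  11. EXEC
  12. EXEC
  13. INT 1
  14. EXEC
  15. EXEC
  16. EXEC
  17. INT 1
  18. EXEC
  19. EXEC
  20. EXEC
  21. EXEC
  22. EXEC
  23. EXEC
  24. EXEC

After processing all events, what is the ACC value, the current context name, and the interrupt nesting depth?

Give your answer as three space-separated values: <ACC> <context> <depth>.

Event 1 (INT 1): INT 1 arrives: push (MAIN, PC=0), enter IRQ1 at PC=0 (depth now 1)
Event 2 (EXEC): [IRQ1] PC=0: INC 4 -> ACC=4
Event 3 (EXEC): [IRQ1] PC=1: DEC 2 -> ACC=2
Event 4 (EXEC): [IRQ1] PC=2: IRET -> resume MAIN at PC=0 (depth now 0)
Event 5 (INT 1): INT 1 arrives: push (MAIN, PC=0), enter IRQ1 at PC=0 (depth now 1)
Event 6 (EXEC): [IRQ1] PC=0: INC 4 -> ACC=6
Event 7 (INT 1): INT 1 arrives: push (IRQ1, PC=1), enter IRQ1 at PC=0 (depth now 2)
Event 8 (EXEC): [IRQ1] PC=0: INC 4 -> ACC=10
Event 9 (EXEC): [IRQ1] PC=1: DEC 2 -> ACC=8
Event 10 (EXEC): [IRQ1] PC=2: IRET -> resume IRQ1 at PC=1 (depth now 1)
Event 11 (EXEC): [IRQ1] PC=1: DEC 2 -> ACC=6
Event 12 (EXEC): [IRQ1] PC=2: IRET -> resume MAIN at PC=0 (depth now 0)
Event 13 (INT 1): INT 1 arrives: push (MAIN, PC=0), enter IRQ1 at PC=0 (depth now 1)
Event 14 (EXEC): [IRQ1] PC=0: INC 4 -> ACC=10
Event 15 (EXEC): [IRQ1] PC=1: DEC 2 -> ACC=8
Event 16 (EXEC): [IRQ1] PC=2: IRET -> resume MAIN at PC=0 (depth now 0)
Event 17 (INT 1): INT 1 arrives: push (MAIN, PC=0), enter IRQ1 at PC=0 (depth now 1)
Event 18 (EXEC): [IRQ1] PC=0: INC 4 -> ACC=12
Event 19 (EXEC): [IRQ1] PC=1: DEC 2 -> ACC=10
Event 20 (EXEC): [IRQ1] PC=2: IRET -> resume MAIN at PC=0 (depth now 0)
Event 21 (EXEC): [MAIN] PC=0: INC 1 -> ACC=11
Event 22 (EXEC): [MAIN] PC=1: NOP
Event 23 (EXEC): [MAIN] PC=2: DEC 2 -> ACC=9
Event 24 (EXEC): [MAIN] PC=3: HALT

Answer: 9 MAIN 0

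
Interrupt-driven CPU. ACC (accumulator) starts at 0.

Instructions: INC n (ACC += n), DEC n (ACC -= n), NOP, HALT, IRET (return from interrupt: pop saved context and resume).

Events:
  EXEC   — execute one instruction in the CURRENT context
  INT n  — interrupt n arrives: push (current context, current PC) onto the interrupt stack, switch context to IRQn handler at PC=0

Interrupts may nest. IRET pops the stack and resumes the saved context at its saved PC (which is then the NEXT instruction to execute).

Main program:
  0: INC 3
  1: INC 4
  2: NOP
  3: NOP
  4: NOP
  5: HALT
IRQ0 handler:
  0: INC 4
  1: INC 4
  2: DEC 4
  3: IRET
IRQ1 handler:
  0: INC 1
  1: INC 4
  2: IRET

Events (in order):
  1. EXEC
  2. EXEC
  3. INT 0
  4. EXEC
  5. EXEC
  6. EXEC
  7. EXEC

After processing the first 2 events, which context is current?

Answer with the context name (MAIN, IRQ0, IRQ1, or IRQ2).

Answer: MAIN

Derivation:
Event 1 (EXEC): [MAIN] PC=0: INC 3 -> ACC=3
Event 2 (EXEC): [MAIN] PC=1: INC 4 -> ACC=7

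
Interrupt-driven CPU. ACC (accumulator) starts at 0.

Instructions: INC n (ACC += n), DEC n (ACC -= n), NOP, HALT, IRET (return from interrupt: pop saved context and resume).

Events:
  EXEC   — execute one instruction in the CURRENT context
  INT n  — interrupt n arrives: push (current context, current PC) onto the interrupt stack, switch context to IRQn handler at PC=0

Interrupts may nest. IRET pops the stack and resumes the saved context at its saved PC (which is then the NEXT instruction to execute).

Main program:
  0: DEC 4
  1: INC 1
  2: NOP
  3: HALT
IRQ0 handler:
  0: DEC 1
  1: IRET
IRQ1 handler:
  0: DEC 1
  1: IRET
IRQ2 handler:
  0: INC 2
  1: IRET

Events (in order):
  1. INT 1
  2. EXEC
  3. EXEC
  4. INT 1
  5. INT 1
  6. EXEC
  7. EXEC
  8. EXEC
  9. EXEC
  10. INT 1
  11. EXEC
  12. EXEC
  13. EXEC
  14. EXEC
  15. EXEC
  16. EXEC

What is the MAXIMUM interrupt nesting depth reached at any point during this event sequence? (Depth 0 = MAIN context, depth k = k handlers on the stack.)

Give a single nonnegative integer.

Event 1 (INT 1): INT 1 arrives: push (MAIN, PC=0), enter IRQ1 at PC=0 (depth now 1) [depth=1]
Event 2 (EXEC): [IRQ1] PC=0: DEC 1 -> ACC=-1 [depth=1]
Event 3 (EXEC): [IRQ1] PC=1: IRET -> resume MAIN at PC=0 (depth now 0) [depth=0]
Event 4 (INT 1): INT 1 arrives: push (MAIN, PC=0), enter IRQ1 at PC=0 (depth now 1) [depth=1]
Event 5 (INT 1): INT 1 arrives: push (IRQ1, PC=0), enter IRQ1 at PC=0 (depth now 2) [depth=2]
Event 6 (EXEC): [IRQ1] PC=0: DEC 1 -> ACC=-2 [depth=2]
Event 7 (EXEC): [IRQ1] PC=1: IRET -> resume IRQ1 at PC=0 (depth now 1) [depth=1]
Event 8 (EXEC): [IRQ1] PC=0: DEC 1 -> ACC=-3 [depth=1]
Event 9 (EXEC): [IRQ1] PC=1: IRET -> resume MAIN at PC=0 (depth now 0) [depth=0]
Event 10 (INT 1): INT 1 arrives: push (MAIN, PC=0), enter IRQ1 at PC=0 (depth now 1) [depth=1]
Event 11 (EXEC): [IRQ1] PC=0: DEC 1 -> ACC=-4 [depth=1]
Event 12 (EXEC): [IRQ1] PC=1: IRET -> resume MAIN at PC=0 (depth now 0) [depth=0]
Event 13 (EXEC): [MAIN] PC=0: DEC 4 -> ACC=-8 [depth=0]
Event 14 (EXEC): [MAIN] PC=1: INC 1 -> ACC=-7 [depth=0]
Event 15 (EXEC): [MAIN] PC=2: NOP [depth=0]
Event 16 (EXEC): [MAIN] PC=3: HALT [depth=0]
Max depth observed: 2

Answer: 2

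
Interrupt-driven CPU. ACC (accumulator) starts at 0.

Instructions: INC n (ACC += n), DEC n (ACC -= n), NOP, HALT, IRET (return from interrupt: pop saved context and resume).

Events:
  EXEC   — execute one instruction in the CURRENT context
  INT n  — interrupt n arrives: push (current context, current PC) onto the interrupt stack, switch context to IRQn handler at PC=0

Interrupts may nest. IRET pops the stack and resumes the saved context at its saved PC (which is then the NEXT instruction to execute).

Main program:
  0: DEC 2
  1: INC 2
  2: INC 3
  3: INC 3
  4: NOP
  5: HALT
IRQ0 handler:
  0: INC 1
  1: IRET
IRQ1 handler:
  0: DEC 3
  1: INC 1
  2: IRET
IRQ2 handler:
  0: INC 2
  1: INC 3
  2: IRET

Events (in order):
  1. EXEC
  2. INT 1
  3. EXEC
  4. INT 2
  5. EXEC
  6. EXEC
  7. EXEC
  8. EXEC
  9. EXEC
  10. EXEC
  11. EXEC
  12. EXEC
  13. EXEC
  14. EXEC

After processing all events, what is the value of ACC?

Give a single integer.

Answer: 9

Derivation:
Event 1 (EXEC): [MAIN] PC=0: DEC 2 -> ACC=-2
Event 2 (INT 1): INT 1 arrives: push (MAIN, PC=1), enter IRQ1 at PC=0 (depth now 1)
Event 3 (EXEC): [IRQ1] PC=0: DEC 3 -> ACC=-5
Event 4 (INT 2): INT 2 arrives: push (IRQ1, PC=1), enter IRQ2 at PC=0 (depth now 2)
Event 5 (EXEC): [IRQ2] PC=0: INC 2 -> ACC=-3
Event 6 (EXEC): [IRQ2] PC=1: INC 3 -> ACC=0
Event 7 (EXEC): [IRQ2] PC=2: IRET -> resume IRQ1 at PC=1 (depth now 1)
Event 8 (EXEC): [IRQ1] PC=1: INC 1 -> ACC=1
Event 9 (EXEC): [IRQ1] PC=2: IRET -> resume MAIN at PC=1 (depth now 0)
Event 10 (EXEC): [MAIN] PC=1: INC 2 -> ACC=3
Event 11 (EXEC): [MAIN] PC=2: INC 3 -> ACC=6
Event 12 (EXEC): [MAIN] PC=3: INC 3 -> ACC=9
Event 13 (EXEC): [MAIN] PC=4: NOP
Event 14 (EXEC): [MAIN] PC=5: HALT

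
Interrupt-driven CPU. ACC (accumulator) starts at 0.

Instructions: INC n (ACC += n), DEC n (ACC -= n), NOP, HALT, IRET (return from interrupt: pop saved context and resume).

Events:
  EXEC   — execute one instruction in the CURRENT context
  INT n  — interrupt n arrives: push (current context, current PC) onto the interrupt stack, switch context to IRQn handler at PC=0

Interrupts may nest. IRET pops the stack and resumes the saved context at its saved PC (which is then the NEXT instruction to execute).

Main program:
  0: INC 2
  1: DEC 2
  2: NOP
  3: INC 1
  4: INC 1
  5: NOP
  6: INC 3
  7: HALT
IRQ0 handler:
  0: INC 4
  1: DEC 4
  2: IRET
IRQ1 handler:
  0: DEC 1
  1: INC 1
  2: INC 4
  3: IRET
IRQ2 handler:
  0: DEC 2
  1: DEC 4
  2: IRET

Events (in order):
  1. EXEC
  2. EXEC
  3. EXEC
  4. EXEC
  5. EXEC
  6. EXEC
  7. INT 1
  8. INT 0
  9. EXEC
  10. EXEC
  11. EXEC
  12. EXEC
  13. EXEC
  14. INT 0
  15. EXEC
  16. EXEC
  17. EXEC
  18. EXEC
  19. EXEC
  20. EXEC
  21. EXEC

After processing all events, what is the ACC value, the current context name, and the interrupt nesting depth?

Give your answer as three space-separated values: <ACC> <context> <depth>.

Answer: 9 MAIN 0

Derivation:
Event 1 (EXEC): [MAIN] PC=0: INC 2 -> ACC=2
Event 2 (EXEC): [MAIN] PC=1: DEC 2 -> ACC=0
Event 3 (EXEC): [MAIN] PC=2: NOP
Event 4 (EXEC): [MAIN] PC=3: INC 1 -> ACC=1
Event 5 (EXEC): [MAIN] PC=4: INC 1 -> ACC=2
Event 6 (EXEC): [MAIN] PC=5: NOP
Event 7 (INT 1): INT 1 arrives: push (MAIN, PC=6), enter IRQ1 at PC=0 (depth now 1)
Event 8 (INT 0): INT 0 arrives: push (IRQ1, PC=0), enter IRQ0 at PC=0 (depth now 2)
Event 9 (EXEC): [IRQ0] PC=0: INC 4 -> ACC=6
Event 10 (EXEC): [IRQ0] PC=1: DEC 4 -> ACC=2
Event 11 (EXEC): [IRQ0] PC=2: IRET -> resume IRQ1 at PC=0 (depth now 1)
Event 12 (EXEC): [IRQ1] PC=0: DEC 1 -> ACC=1
Event 13 (EXEC): [IRQ1] PC=1: INC 1 -> ACC=2
Event 14 (INT 0): INT 0 arrives: push (IRQ1, PC=2), enter IRQ0 at PC=0 (depth now 2)
Event 15 (EXEC): [IRQ0] PC=0: INC 4 -> ACC=6
Event 16 (EXEC): [IRQ0] PC=1: DEC 4 -> ACC=2
Event 17 (EXEC): [IRQ0] PC=2: IRET -> resume IRQ1 at PC=2 (depth now 1)
Event 18 (EXEC): [IRQ1] PC=2: INC 4 -> ACC=6
Event 19 (EXEC): [IRQ1] PC=3: IRET -> resume MAIN at PC=6 (depth now 0)
Event 20 (EXEC): [MAIN] PC=6: INC 3 -> ACC=9
Event 21 (EXEC): [MAIN] PC=7: HALT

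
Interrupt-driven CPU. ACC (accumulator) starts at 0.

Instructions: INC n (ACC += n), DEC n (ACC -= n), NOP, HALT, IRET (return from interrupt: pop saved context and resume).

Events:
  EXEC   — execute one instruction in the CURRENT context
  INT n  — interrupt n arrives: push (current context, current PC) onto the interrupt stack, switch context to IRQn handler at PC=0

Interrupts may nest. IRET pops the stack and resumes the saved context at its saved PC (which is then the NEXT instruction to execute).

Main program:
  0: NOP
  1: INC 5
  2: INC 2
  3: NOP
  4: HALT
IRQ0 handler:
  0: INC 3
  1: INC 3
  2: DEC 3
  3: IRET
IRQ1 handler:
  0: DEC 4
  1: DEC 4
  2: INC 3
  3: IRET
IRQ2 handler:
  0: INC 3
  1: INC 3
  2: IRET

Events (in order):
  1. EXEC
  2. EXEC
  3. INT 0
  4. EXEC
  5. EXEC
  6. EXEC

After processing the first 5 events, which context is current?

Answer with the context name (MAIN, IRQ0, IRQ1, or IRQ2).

Answer: IRQ0

Derivation:
Event 1 (EXEC): [MAIN] PC=0: NOP
Event 2 (EXEC): [MAIN] PC=1: INC 5 -> ACC=5
Event 3 (INT 0): INT 0 arrives: push (MAIN, PC=2), enter IRQ0 at PC=0 (depth now 1)
Event 4 (EXEC): [IRQ0] PC=0: INC 3 -> ACC=8
Event 5 (EXEC): [IRQ0] PC=1: INC 3 -> ACC=11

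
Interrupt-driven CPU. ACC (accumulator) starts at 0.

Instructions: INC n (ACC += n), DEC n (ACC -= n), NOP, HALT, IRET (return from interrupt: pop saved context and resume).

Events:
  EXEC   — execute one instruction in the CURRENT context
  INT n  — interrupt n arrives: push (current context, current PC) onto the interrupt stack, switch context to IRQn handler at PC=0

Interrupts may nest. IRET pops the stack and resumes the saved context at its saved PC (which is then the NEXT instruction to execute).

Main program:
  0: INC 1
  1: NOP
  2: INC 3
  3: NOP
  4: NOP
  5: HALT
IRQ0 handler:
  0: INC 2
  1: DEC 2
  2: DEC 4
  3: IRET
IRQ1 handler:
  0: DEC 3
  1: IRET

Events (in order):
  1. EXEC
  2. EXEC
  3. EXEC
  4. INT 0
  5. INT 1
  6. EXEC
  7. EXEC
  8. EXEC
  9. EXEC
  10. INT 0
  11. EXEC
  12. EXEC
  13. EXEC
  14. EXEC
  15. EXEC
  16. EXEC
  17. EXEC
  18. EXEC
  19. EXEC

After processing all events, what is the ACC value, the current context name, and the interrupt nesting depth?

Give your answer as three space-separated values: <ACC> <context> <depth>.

Answer: -7 MAIN 0

Derivation:
Event 1 (EXEC): [MAIN] PC=0: INC 1 -> ACC=1
Event 2 (EXEC): [MAIN] PC=1: NOP
Event 3 (EXEC): [MAIN] PC=2: INC 3 -> ACC=4
Event 4 (INT 0): INT 0 arrives: push (MAIN, PC=3), enter IRQ0 at PC=0 (depth now 1)
Event 5 (INT 1): INT 1 arrives: push (IRQ0, PC=0), enter IRQ1 at PC=0 (depth now 2)
Event 6 (EXEC): [IRQ1] PC=0: DEC 3 -> ACC=1
Event 7 (EXEC): [IRQ1] PC=1: IRET -> resume IRQ0 at PC=0 (depth now 1)
Event 8 (EXEC): [IRQ0] PC=0: INC 2 -> ACC=3
Event 9 (EXEC): [IRQ0] PC=1: DEC 2 -> ACC=1
Event 10 (INT 0): INT 0 arrives: push (IRQ0, PC=2), enter IRQ0 at PC=0 (depth now 2)
Event 11 (EXEC): [IRQ0] PC=0: INC 2 -> ACC=3
Event 12 (EXEC): [IRQ0] PC=1: DEC 2 -> ACC=1
Event 13 (EXEC): [IRQ0] PC=2: DEC 4 -> ACC=-3
Event 14 (EXEC): [IRQ0] PC=3: IRET -> resume IRQ0 at PC=2 (depth now 1)
Event 15 (EXEC): [IRQ0] PC=2: DEC 4 -> ACC=-7
Event 16 (EXEC): [IRQ0] PC=3: IRET -> resume MAIN at PC=3 (depth now 0)
Event 17 (EXEC): [MAIN] PC=3: NOP
Event 18 (EXEC): [MAIN] PC=4: NOP
Event 19 (EXEC): [MAIN] PC=5: HALT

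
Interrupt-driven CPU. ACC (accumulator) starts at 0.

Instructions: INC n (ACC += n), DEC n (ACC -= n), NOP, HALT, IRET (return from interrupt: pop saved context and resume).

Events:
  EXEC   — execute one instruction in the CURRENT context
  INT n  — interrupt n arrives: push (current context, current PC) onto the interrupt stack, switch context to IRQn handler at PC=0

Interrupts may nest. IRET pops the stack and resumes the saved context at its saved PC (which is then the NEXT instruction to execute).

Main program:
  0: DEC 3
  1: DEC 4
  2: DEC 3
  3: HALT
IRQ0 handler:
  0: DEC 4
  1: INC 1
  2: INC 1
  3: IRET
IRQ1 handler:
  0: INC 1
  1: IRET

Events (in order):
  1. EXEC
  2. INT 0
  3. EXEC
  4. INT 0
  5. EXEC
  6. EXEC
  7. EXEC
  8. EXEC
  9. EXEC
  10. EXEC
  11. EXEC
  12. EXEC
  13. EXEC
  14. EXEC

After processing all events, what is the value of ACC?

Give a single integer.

Event 1 (EXEC): [MAIN] PC=0: DEC 3 -> ACC=-3
Event 2 (INT 0): INT 0 arrives: push (MAIN, PC=1), enter IRQ0 at PC=0 (depth now 1)
Event 3 (EXEC): [IRQ0] PC=0: DEC 4 -> ACC=-7
Event 4 (INT 0): INT 0 arrives: push (IRQ0, PC=1), enter IRQ0 at PC=0 (depth now 2)
Event 5 (EXEC): [IRQ0] PC=0: DEC 4 -> ACC=-11
Event 6 (EXEC): [IRQ0] PC=1: INC 1 -> ACC=-10
Event 7 (EXEC): [IRQ0] PC=2: INC 1 -> ACC=-9
Event 8 (EXEC): [IRQ0] PC=3: IRET -> resume IRQ0 at PC=1 (depth now 1)
Event 9 (EXEC): [IRQ0] PC=1: INC 1 -> ACC=-8
Event 10 (EXEC): [IRQ0] PC=2: INC 1 -> ACC=-7
Event 11 (EXEC): [IRQ0] PC=3: IRET -> resume MAIN at PC=1 (depth now 0)
Event 12 (EXEC): [MAIN] PC=1: DEC 4 -> ACC=-11
Event 13 (EXEC): [MAIN] PC=2: DEC 3 -> ACC=-14
Event 14 (EXEC): [MAIN] PC=3: HALT

Answer: -14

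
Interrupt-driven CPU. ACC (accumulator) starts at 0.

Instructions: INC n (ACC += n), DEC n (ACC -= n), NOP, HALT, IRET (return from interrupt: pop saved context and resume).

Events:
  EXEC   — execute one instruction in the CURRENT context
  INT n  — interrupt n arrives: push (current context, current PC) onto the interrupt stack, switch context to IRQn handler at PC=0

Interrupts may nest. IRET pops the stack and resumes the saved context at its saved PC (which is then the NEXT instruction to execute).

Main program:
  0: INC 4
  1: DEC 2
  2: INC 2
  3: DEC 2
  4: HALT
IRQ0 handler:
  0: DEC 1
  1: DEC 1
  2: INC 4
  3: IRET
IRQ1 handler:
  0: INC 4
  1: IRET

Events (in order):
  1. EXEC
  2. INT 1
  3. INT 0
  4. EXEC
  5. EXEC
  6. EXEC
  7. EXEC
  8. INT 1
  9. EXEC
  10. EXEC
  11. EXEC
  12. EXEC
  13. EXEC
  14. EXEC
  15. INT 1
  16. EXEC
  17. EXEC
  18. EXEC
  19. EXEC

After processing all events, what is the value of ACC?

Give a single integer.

Answer: 16

Derivation:
Event 1 (EXEC): [MAIN] PC=0: INC 4 -> ACC=4
Event 2 (INT 1): INT 1 arrives: push (MAIN, PC=1), enter IRQ1 at PC=0 (depth now 1)
Event 3 (INT 0): INT 0 arrives: push (IRQ1, PC=0), enter IRQ0 at PC=0 (depth now 2)
Event 4 (EXEC): [IRQ0] PC=0: DEC 1 -> ACC=3
Event 5 (EXEC): [IRQ0] PC=1: DEC 1 -> ACC=2
Event 6 (EXEC): [IRQ0] PC=2: INC 4 -> ACC=6
Event 7 (EXEC): [IRQ0] PC=3: IRET -> resume IRQ1 at PC=0 (depth now 1)
Event 8 (INT 1): INT 1 arrives: push (IRQ1, PC=0), enter IRQ1 at PC=0 (depth now 2)
Event 9 (EXEC): [IRQ1] PC=0: INC 4 -> ACC=10
Event 10 (EXEC): [IRQ1] PC=1: IRET -> resume IRQ1 at PC=0 (depth now 1)
Event 11 (EXEC): [IRQ1] PC=0: INC 4 -> ACC=14
Event 12 (EXEC): [IRQ1] PC=1: IRET -> resume MAIN at PC=1 (depth now 0)
Event 13 (EXEC): [MAIN] PC=1: DEC 2 -> ACC=12
Event 14 (EXEC): [MAIN] PC=2: INC 2 -> ACC=14
Event 15 (INT 1): INT 1 arrives: push (MAIN, PC=3), enter IRQ1 at PC=0 (depth now 1)
Event 16 (EXEC): [IRQ1] PC=0: INC 4 -> ACC=18
Event 17 (EXEC): [IRQ1] PC=1: IRET -> resume MAIN at PC=3 (depth now 0)
Event 18 (EXEC): [MAIN] PC=3: DEC 2 -> ACC=16
Event 19 (EXEC): [MAIN] PC=4: HALT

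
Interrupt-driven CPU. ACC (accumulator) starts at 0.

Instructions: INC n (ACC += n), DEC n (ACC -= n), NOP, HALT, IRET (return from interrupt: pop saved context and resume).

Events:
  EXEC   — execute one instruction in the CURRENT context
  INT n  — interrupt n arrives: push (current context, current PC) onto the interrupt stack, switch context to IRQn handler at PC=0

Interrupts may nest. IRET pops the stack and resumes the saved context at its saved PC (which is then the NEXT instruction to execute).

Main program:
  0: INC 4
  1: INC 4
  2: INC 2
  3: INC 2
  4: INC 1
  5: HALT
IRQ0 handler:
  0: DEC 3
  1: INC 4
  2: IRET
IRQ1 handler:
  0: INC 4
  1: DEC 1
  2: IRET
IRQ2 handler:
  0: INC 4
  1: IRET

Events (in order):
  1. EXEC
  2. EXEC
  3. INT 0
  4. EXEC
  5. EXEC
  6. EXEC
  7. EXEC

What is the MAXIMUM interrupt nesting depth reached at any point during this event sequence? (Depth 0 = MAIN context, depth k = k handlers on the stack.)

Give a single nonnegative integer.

Event 1 (EXEC): [MAIN] PC=0: INC 4 -> ACC=4 [depth=0]
Event 2 (EXEC): [MAIN] PC=1: INC 4 -> ACC=8 [depth=0]
Event 3 (INT 0): INT 0 arrives: push (MAIN, PC=2), enter IRQ0 at PC=0 (depth now 1) [depth=1]
Event 4 (EXEC): [IRQ0] PC=0: DEC 3 -> ACC=5 [depth=1]
Event 5 (EXEC): [IRQ0] PC=1: INC 4 -> ACC=9 [depth=1]
Event 6 (EXEC): [IRQ0] PC=2: IRET -> resume MAIN at PC=2 (depth now 0) [depth=0]
Event 7 (EXEC): [MAIN] PC=2: INC 2 -> ACC=11 [depth=0]
Max depth observed: 1

Answer: 1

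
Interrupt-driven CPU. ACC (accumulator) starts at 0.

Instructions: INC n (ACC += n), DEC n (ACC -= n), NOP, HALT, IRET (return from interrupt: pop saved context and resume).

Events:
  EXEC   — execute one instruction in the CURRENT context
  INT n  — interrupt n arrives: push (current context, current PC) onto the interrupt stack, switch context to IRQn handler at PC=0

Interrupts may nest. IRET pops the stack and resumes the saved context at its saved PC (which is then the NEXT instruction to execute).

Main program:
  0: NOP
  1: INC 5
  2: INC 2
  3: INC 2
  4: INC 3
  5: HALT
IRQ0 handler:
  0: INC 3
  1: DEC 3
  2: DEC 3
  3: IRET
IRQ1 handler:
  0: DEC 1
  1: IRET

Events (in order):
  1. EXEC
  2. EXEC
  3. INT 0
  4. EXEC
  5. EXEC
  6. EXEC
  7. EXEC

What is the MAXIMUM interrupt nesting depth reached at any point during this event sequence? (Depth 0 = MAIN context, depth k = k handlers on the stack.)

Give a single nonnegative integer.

Answer: 1

Derivation:
Event 1 (EXEC): [MAIN] PC=0: NOP [depth=0]
Event 2 (EXEC): [MAIN] PC=1: INC 5 -> ACC=5 [depth=0]
Event 3 (INT 0): INT 0 arrives: push (MAIN, PC=2), enter IRQ0 at PC=0 (depth now 1) [depth=1]
Event 4 (EXEC): [IRQ0] PC=0: INC 3 -> ACC=8 [depth=1]
Event 5 (EXEC): [IRQ0] PC=1: DEC 3 -> ACC=5 [depth=1]
Event 6 (EXEC): [IRQ0] PC=2: DEC 3 -> ACC=2 [depth=1]
Event 7 (EXEC): [IRQ0] PC=3: IRET -> resume MAIN at PC=2 (depth now 0) [depth=0]
Max depth observed: 1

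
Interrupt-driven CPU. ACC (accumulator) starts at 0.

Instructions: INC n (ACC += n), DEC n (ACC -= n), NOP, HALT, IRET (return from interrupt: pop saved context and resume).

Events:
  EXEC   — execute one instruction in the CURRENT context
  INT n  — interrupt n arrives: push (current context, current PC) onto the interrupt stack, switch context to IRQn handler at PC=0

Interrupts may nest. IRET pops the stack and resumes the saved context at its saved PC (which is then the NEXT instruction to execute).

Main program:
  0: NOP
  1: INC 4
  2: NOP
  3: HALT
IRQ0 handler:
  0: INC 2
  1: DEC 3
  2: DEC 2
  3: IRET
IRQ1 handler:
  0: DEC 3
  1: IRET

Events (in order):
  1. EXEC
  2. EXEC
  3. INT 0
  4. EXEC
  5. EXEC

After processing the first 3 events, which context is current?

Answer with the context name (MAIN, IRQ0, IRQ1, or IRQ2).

Event 1 (EXEC): [MAIN] PC=0: NOP
Event 2 (EXEC): [MAIN] PC=1: INC 4 -> ACC=4
Event 3 (INT 0): INT 0 arrives: push (MAIN, PC=2), enter IRQ0 at PC=0 (depth now 1)

Answer: IRQ0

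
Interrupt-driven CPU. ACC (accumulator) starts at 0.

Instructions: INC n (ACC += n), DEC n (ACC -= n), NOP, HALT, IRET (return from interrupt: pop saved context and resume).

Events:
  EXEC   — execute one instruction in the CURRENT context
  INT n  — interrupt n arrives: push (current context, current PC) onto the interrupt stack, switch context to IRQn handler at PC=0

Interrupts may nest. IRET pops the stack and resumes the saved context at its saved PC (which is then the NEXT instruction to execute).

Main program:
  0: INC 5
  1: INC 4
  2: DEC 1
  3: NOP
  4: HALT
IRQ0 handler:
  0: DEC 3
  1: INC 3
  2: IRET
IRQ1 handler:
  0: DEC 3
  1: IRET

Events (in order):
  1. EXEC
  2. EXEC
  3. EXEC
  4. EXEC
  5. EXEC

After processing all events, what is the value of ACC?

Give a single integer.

Event 1 (EXEC): [MAIN] PC=0: INC 5 -> ACC=5
Event 2 (EXEC): [MAIN] PC=1: INC 4 -> ACC=9
Event 3 (EXEC): [MAIN] PC=2: DEC 1 -> ACC=8
Event 4 (EXEC): [MAIN] PC=3: NOP
Event 5 (EXEC): [MAIN] PC=4: HALT

Answer: 8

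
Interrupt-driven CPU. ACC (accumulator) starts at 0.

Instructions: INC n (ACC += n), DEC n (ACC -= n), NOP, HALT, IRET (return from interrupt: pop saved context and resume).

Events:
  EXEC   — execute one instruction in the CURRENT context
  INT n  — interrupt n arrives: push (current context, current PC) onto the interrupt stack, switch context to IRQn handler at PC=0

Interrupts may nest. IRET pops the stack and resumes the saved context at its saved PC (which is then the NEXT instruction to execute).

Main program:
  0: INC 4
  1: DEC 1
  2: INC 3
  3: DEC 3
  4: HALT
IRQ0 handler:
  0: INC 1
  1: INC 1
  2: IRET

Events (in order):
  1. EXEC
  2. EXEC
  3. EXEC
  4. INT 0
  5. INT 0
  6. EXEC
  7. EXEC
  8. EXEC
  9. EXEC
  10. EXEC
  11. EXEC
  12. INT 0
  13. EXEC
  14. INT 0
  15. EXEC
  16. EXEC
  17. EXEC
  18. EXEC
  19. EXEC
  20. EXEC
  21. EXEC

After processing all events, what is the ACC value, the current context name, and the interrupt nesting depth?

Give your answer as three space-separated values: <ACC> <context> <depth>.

Answer: 11 MAIN 0

Derivation:
Event 1 (EXEC): [MAIN] PC=0: INC 4 -> ACC=4
Event 2 (EXEC): [MAIN] PC=1: DEC 1 -> ACC=3
Event 3 (EXEC): [MAIN] PC=2: INC 3 -> ACC=6
Event 4 (INT 0): INT 0 arrives: push (MAIN, PC=3), enter IRQ0 at PC=0 (depth now 1)
Event 5 (INT 0): INT 0 arrives: push (IRQ0, PC=0), enter IRQ0 at PC=0 (depth now 2)
Event 6 (EXEC): [IRQ0] PC=0: INC 1 -> ACC=7
Event 7 (EXEC): [IRQ0] PC=1: INC 1 -> ACC=8
Event 8 (EXEC): [IRQ0] PC=2: IRET -> resume IRQ0 at PC=0 (depth now 1)
Event 9 (EXEC): [IRQ0] PC=0: INC 1 -> ACC=9
Event 10 (EXEC): [IRQ0] PC=1: INC 1 -> ACC=10
Event 11 (EXEC): [IRQ0] PC=2: IRET -> resume MAIN at PC=3 (depth now 0)
Event 12 (INT 0): INT 0 arrives: push (MAIN, PC=3), enter IRQ0 at PC=0 (depth now 1)
Event 13 (EXEC): [IRQ0] PC=0: INC 1 -> ACC=11
Event 14 (INT 0): INT 0 arrives: push (IRQ0, PC=1), enter IRQ0 at PC=0 (depth now 2)
Event 15 (EXEC): [IRQ0] PC=0: INC 1 -> ACC=12
Event 16 (EXEC): [IRQ0] PC=1: INC 1 -> ACC=13
Event 17 (EXEC): [IRQ0] PC=2: IRET -> resume IRQ0 at PC=1 (depth now 1)
Event 18 (EXEC): [IRQ0] PC=1: INC 1 -> ACC=14
Event 19 (EXEC): [IRQ0] PC=2: IRET -> resume MAIN at PC=3 (depth now 0)
Event 20 (EXEC): [MAIN] PC=3: DEC 3 -> ACC=11
Event 21 (EXEC): [MAIN] PC=4: HALT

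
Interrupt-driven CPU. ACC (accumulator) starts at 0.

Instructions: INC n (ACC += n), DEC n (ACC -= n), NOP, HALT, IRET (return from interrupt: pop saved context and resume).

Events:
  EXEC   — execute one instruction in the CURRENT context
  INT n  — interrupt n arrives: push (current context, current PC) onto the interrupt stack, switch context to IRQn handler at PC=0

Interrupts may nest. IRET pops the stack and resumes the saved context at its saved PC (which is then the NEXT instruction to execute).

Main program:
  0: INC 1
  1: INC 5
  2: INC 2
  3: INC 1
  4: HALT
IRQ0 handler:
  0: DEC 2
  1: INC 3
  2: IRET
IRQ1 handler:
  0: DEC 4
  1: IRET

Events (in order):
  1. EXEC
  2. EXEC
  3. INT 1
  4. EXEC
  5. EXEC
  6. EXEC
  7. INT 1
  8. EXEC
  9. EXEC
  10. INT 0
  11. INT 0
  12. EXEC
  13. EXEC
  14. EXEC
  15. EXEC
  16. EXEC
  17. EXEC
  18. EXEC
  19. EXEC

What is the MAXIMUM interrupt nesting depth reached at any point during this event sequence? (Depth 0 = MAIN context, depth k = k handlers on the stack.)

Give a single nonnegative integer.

Event 1 (EXEC): [MAIN] PC=0: INC 1 -> ACC=1 [depth=0]
Event 2 (EXEC): [MAIN] PC=1: INC 5 -> ACC=6 [depth=0]
Event 3 (INT 1): INT 1 arrives: push (MAIN, PC=2), enter IRQ1 at PC=0 (depth now 1) [depth=1]
Event 4 (EXEC): [IRQ1] PC=0: DEC 4 -> ACC=2 [depth=1]
Event 5 (EXEC): [IRQ1] PC=1: IRET -> resume MAIN at PC=2 (depth now 0) [depth=0]
Event 6 (EXEC): [MAIN] PC=2: INC 2 -> ACC=4 [depth=0]
Event 7 (INT 1): INT 1 arrives: push (MAIN, PC=3), enter IRQ1 at PC=0 (depth now 1) [depth=1]
Event 8 (EXEC): [IRQ1] PC=0: DEC 4 -> ACC=0 [depth=1]
Event 9 (EXEC): [IRQ1] PC=1: IRET -> resume MAIN at PC=3 (depth now 0) [depth=0]
Event 10 (INT 0): INT 0 arrives: push (MAIN, PC=3), enter IRQ0 at PC=0 (depth now 1) [depth=1]
Event 11 (INT 0): INT 0 arrives: push (IRQ0, PC=0), enter IRQ0 at PC=0 (depth now 2) [depth=2]
Event 12 (EXEC): [IRQ0] PC=0: DEC 2 -> ACC=-2 [depth=2]
Event 13 (EXEC): [IRQ0] PC=1: INC 3 -> ACC=1 [depth=2]
Event 14 (EXEC): [IRQ0] PC=2: IRET -> resume IRQ0 at PC=0 (depth now 1) [depth=1]
Event 15 (EXEC): [IRQ0] PC=0: DEC 2 -> ACC=-1 [depth=1]
Event 16 (EXEC): [IRQ0] PC=1: INC 3 -> ACC=2 [depth=1]
Event 17 (EXEC): [IRQ0] PC=2: IRET -> resume MAIN at PC=3 (depth now 0) [depth=0]
Event 18 (EXEC): [MAIN] PC=3: INC 1 -> ACC=3 [depth=0]
Event 19 (EXEC): [MAIN] PC=4: HALT [depth=0]
Max depth observed: 2

Answer: 2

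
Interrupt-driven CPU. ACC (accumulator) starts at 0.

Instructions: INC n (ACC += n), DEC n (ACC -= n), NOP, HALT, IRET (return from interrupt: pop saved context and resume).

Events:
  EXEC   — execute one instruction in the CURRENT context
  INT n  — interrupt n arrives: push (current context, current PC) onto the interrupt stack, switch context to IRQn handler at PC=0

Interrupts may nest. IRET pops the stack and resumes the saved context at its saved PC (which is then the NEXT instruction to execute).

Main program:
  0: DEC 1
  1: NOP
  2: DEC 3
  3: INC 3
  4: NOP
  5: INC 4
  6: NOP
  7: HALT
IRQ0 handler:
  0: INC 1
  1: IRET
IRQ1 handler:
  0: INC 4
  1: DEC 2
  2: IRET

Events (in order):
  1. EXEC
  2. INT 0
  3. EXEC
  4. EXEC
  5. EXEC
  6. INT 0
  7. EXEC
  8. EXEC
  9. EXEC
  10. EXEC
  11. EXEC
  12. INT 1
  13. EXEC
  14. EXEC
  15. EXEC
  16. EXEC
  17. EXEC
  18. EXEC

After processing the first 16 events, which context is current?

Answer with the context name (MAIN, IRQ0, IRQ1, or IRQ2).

Answer: MAIN

Derivation:
Event 1 (EXEC): [MAIN] PC=0: DEC 1 -> ACC=-1
Event 2 (INT 0): INT 0 arrives: push (MAIN, PC=1), enter IRQ0 at PC=0 (depth now 1)
Event 3 (EXEC): [IRQ0] PC=0: INC 1 -> ACC=0
Event 4 (EXEC): [IRQ0] PC=1: IRET -> resume MAIN at PC=1 (depth now 0)
Event 5 (EXEC): [MAIN] PC=1: NOP
Event 6 (INT 0): INT 0 arrives: push (MAIN, PC=2), enter IRQ0 at PC=0 (depth now 1)
Event 7 (EXEC): [IRQ0] PC=0: INC 1 -> ACC=1
Event 8 (EXEC): [IRQ0] PC=1: IRET -> resume MAIN at PC=2 (depth now 0)
Event 9 (EXEC): [MAIN] PC=2: DEC 3 -> ACC=-2
Event 10 (EXEC): [MAIN] PC=3: INC 3 -> ACC=1
Event 11 (EXEC): [MAIN] PC=4: NOP
Event 12 (INT 1): INT 1 arrives: push (MAIN, PC=5), enter IRQ1 at PC=0 (depth now 1)
Event 13 (EXEC): [IRQ1] PC=0: INC 4 -> ACC=5
Event 14 (EXEC): [IRQ1] PC=1: DEC 2 -> ACC=3
Event 15 (EXEC): [IRQ1] PC=2: IRET -> resume MAIN at PC=5 (depth now 0)
Event 16 (EXEC): [MAIN] PC=5: INC 4 -> ACC=7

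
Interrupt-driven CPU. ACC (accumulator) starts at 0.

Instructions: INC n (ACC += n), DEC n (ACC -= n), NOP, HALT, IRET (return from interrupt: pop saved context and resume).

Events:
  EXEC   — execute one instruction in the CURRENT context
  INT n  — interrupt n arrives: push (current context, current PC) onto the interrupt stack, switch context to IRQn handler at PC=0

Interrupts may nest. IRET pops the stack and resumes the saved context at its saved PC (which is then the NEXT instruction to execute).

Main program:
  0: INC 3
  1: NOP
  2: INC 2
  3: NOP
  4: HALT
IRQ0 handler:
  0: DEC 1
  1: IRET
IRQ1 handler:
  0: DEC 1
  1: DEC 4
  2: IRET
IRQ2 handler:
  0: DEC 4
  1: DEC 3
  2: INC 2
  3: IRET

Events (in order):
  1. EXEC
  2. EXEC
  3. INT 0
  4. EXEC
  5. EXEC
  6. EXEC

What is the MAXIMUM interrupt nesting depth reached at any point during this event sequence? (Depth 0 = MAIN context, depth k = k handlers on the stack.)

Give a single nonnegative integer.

Event 1 (EXEC): [MAIN] PC=0: INC 3 -> ACC=3 [depth=0]
Event 2 (EXEC): [MAIN] PC=1: NOP [depth=0]
Event 3 (INT 0): INT 0 arrives: push (MAIN, PC=2), enter IRQ0 at PC=0 (depth now 1) [depth=1]
Event 4 (EXEC): [IRQ0] PC=0: DEC 1 -> ACC=2 [depth=1]
Event 5 (EXEC): [IRQ0] PC=1: IRET -> resume MAIN at PC=2 (depth now 0) [depth=0]
Event 6 (EXEC): [MAIN] PC=2: INC 2 -> ACC=4 [depth=0]
Max depth observed: 1

Answer: 1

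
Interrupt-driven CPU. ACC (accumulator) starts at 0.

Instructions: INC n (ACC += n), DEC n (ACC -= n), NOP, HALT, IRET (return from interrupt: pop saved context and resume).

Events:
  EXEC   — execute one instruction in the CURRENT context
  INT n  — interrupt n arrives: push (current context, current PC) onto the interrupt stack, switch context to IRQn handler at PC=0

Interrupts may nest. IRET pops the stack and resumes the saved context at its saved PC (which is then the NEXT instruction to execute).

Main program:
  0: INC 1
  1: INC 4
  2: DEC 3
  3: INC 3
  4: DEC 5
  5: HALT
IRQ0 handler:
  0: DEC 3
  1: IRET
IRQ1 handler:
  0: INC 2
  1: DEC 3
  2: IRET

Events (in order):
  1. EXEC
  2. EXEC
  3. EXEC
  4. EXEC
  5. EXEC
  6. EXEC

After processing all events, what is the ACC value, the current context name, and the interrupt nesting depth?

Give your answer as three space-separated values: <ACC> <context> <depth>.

Answer: 0 MAIN 0

Derivation:
Event 1 (EXEC): [MAIN] PC=0: INC 1 -> ACC=1
Event 2 (EXEC): [MAIN] PC=1: INC 4 -> ACC=5
Event 3 (EXEC): [MAIN] PC=2: DEC 3 -> ACC=2
Event 4 (EXEC): [MAIN] PC=3: INC 3 -> ACC=5
Event 5 (EXEC): [MAIN] PC=4: DEC 5 -> ACC=0
Event 6 (EXEC): [MAIN] PC=5: HALT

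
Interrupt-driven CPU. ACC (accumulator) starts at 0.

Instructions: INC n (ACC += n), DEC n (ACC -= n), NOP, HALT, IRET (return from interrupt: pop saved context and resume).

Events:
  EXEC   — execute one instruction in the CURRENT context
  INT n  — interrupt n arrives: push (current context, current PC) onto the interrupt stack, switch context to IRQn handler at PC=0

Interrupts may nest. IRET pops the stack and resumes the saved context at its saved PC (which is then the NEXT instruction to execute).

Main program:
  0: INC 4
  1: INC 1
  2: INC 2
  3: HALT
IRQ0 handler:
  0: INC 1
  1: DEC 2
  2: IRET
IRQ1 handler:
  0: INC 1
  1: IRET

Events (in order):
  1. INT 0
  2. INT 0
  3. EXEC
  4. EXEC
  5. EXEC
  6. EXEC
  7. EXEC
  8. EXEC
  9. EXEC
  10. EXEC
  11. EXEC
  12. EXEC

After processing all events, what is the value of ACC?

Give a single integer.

Answer: 5

Derivation:
Event 1 (INT 0): INT 0 arrives: push (MAIN, PC=0), enter IRQ0 at PC=0 (depth now 1)
Event 2 (INT 0): INT 0 arrives: push (IRQ0, PC=0), enter IRQ0 at PC=0 (depth now 2)
Event 3 (EXEC): [IRQ0] PC=0: INC 1 -> ACC=1
Event 4 (EXEC): [IRQ0] PC=1: DEC 2 -> ACC=-1
Event 5 (EXEC): [IRQ0] PC=2: IRET -> resume IRQ0 at PC=0 (depth now 1)
Event 6 (EXEC): [IRQ0] PC=0: INC 1 -> ACC=0
Event 7 (EXEC): [IRQ0] PC=1: DEC 2 -> ACC=-2
Event 8 (EXEC): [IRQ0] PC=2: IRET -> resume MAIN at PC=0 (depth now 0)
Event 9 (EXEC): [MAIN] PC=0: INC 4 -> ACC=2
Event 10 (EXEC): [MAIN] PC=1: INC 1 -> ACC=3
Event 11 (EXEC): [MAIN] PC=2: INC 2 -> ACC=5
Event 12 (EXEC): [MAIN] PC=3: HALT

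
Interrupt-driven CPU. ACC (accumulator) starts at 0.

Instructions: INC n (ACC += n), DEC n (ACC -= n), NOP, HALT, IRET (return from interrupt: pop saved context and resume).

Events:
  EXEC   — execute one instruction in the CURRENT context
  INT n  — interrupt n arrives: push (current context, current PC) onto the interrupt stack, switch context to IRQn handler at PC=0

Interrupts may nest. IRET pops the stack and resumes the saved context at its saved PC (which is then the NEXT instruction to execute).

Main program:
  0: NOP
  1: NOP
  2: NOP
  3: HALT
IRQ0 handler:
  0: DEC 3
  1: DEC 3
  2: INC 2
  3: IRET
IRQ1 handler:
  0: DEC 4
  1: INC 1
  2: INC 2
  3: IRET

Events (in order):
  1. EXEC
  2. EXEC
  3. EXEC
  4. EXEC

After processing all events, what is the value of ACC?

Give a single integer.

Event 1 (EXEC): [MAIN] PC=0: NOP
Event 2 (EXEC): [MAIN] PC=1: NOP
Event 3 (EXEC): [MAIN] PC=2: NOP
Event 4 (EXEC): [MAIN] PC=3: HALT

Answer: 0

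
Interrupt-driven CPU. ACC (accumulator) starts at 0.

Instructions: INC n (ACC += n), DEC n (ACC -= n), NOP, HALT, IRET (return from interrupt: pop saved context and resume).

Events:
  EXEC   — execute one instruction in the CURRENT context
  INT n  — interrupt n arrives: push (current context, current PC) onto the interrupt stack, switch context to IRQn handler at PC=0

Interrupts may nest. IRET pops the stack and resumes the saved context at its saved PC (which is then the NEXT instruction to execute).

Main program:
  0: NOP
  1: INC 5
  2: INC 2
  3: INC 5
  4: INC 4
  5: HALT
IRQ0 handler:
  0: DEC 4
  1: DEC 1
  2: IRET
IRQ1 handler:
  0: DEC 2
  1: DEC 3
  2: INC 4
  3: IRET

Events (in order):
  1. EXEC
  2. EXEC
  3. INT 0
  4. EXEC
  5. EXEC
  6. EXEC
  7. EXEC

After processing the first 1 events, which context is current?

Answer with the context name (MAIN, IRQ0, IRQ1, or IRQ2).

Event 1 (EXEC): [MAIN] PC=0: NOP

Answer: MAIN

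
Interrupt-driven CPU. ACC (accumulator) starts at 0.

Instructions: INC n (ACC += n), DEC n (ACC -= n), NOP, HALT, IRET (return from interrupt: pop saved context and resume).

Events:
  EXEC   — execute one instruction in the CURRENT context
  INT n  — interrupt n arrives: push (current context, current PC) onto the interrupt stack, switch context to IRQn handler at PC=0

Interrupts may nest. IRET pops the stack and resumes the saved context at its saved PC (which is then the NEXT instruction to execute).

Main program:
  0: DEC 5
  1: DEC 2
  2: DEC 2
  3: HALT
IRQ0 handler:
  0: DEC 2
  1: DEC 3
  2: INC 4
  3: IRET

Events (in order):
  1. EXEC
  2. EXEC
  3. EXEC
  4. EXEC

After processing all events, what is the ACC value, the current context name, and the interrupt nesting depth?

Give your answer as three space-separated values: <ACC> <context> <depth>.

Event 1 (EXEC): [MAIN] PC=0: DEC 5 -> ACC=-5
Event 2 (EXEC): [MAIN] PC=1: DEC 2 -> ACC=-7
Event 3 (EXEC): [MAIN] PC=2: DEC 2 -> ACC=-9
Event 4 (EXEC): [MAIN] PC=3: HALT

Answer: -9 MAIN 0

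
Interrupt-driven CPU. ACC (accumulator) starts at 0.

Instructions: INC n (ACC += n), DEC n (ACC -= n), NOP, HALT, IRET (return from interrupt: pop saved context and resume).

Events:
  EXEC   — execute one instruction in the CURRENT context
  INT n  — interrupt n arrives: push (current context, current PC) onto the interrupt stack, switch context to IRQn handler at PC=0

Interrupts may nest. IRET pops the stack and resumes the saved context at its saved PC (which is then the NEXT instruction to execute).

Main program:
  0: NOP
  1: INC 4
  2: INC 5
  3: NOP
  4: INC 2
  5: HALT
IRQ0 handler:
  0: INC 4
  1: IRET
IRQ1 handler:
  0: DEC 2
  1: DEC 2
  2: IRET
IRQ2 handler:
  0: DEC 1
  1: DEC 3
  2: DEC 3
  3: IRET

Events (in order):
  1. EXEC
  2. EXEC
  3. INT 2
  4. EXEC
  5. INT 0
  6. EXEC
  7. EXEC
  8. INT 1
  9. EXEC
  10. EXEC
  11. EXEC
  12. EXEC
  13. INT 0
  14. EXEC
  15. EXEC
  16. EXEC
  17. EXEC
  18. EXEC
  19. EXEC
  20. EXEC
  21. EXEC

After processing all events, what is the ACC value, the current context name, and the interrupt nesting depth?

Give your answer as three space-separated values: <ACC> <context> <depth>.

Answer: 8 MAIN 0

Derivation:
Event 1 (EXEC): [MAIN] PC=0: NOP
Event 2 (EXEC): [MAIN] PC=1: INC 4 -> ACC=4
Event 3 (INT 2): INT 2 arrives: push (MAIN, PC=2), enter IRQ2 at PC=0 (depth now 1)
Event 4 (EXEC): [IRQ2] PC=0: DEC 1 -> ACC=3
Event 5 (INT 0): INT 0 arrives: push (IRQ2, PC=1), enter IRQ0 at PC=0 (depth now 2)
Event 6 (EXEC): [IRQ0] PC=0: INC 4 -> ACC=7
Event 7 (EXEC): [IRQ0] PC=1: IRET -> resume IRQ2 at PC=1 (depth now 1)
Event 8 (INT 1): INT 1 arrives: push (IRQ2, PC=1), enter IRQ1 at PC=0 (depth now 2)
Event 9 (EXEC): [IRQ1] PC=0: DEC 2 -> ACC=5
Event 10 (EXEC): [IRQ1] PC=1: DEC 2 -> ACC=3
Event 11 (EXEC): [IRQ1] PC=2: IRET -> resume IRQ2 at PC=1 (depth now 1)
Event 12 (EXEC): [IRQ2] PC=1: DEC 3 -> ACC=0
Event 13 (INT 0): INT 0 arrives: push (IRQ2, PC=2), enter IRQ0 at PC=0 (depth now 2)
Event 14 (EXEC): [IRQ0] PC=0: INC 4 -> ACC=4
Event 15 (EXEC): [IRQ0] PC=1: IRET -> resume IRQ2 at PC=2 (depth now 1)
Event 16 (EXEC): [IRQ2] PC=2: DEC 3 -> ACC=1
Event 17 (EXEC): [IRQ2] PC=3: IRET -> resume MAIN at PC=2 (depth now 0)
Event 18 (EXEC): [MAIN] PC=2: INC 5 -> ACC=6
Event 19 (EXEC): [MAIN] PC=3: NOP
Event 20 (EXEC): [MAIN] PC=4: INC 2 -> ACC=8
Event 21 (EXEC): [MAIN] PC=5: HALT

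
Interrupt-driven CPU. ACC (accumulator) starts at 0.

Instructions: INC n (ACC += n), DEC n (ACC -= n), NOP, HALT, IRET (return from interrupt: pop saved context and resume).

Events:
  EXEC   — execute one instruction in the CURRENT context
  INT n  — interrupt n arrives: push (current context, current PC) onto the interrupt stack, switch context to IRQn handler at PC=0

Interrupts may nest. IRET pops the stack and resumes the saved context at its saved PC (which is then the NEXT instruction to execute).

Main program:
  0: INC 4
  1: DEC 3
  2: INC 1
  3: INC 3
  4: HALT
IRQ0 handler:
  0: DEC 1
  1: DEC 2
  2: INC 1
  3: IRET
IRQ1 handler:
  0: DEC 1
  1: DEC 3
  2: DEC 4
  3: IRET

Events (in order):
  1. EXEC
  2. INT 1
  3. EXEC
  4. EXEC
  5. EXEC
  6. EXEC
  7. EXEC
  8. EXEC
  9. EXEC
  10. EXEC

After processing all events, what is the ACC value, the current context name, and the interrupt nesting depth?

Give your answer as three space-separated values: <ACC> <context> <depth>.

Event 1 (EXEC): [MAIN] PC=0: INC 4 -> ACC=4
Event 2 (INT 1): INT 1 arrives: push (MAIN, PC=1), enter IRQ1 at PC=0 (depth now 1)
Event 3 (EXEC): [IRQ1] PC=0: DEC 1 -> ACC=3
Event 4 (EXEC): [IRQ1] PC=1: DEC 3 -> ACC=0
Event 5 (EXEC): [IRQ1] PC=2: DEC 4 -> ACC=-4
Event 6 (EXEC): [IRQ1] PC=3: IRET -> resume MAIN at PC=1 (depth now 0)
Event 7 (EXEC): [MAIN] PC=1: DEC 3 -> ACC=-7
Event 8 (EXEC): [MAIN] PC=2: INC 1 -> ACC=-6
Event 9 (EXEC): [MAIN] PC=3: INC 3 -> ACC=-3
Event 10 (EXEC): [MAIN] PC=4: HALT

Answer: -3 MAIN 0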